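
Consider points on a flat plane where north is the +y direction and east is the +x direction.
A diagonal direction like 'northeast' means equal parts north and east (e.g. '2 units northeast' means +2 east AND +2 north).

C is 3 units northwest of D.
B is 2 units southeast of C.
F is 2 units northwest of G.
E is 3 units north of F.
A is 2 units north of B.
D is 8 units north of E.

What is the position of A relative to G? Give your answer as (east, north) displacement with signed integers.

Place G at the origin (east=0, north=0).
  F is 2 units northwest of G: delta (east=-2, north=+2); F at (east=-2, north=2).
  E is 3 units north of F: delta (east=+0, north=+3); E at (east=-2, north=5).
  D is 8 units north of E: delta (east=+0, north=+8); D at (east=-2, north=13).
  C is 3 units northwest of D: delta (east=-3, north=+3); C at (east=-5, north=16).
  B is 2 units southeast of C: delta (east=+2, north=-2); B at (east=-3, north=14).
  A is 2 units north of B: delta (east=+0, north=+2); A at (east=-3, north=16).
Therefore A relative to G: (east=-3, north=16).

Answer: A is at (east=-3, north=16) relative to G.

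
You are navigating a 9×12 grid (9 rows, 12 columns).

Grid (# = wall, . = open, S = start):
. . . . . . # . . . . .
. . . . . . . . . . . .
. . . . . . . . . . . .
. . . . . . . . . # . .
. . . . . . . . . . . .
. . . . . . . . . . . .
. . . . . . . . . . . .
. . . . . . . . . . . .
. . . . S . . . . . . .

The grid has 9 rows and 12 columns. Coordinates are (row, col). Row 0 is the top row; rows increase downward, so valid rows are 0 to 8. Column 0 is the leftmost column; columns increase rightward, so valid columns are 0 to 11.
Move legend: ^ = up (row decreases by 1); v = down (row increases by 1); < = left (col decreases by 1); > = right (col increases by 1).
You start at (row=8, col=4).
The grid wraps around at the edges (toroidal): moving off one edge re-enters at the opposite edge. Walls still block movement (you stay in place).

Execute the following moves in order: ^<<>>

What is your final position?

Start: (row=8, col=4)
  ^ (up): (row=8, col=4) -> (row=7, col=4)
  < (left): (row=7, col=4) -> (row=7, col=3)
  < (left): (row=7, col=3) -> (row=7, col=2)
  > (right): (row=7, col=2) -> (row=7, col=3)
  > (right): (row=7, col=3) -> (row=7, col=4)
Final: (row=7, col=4)

Answer: Final position: (row=7, col=4)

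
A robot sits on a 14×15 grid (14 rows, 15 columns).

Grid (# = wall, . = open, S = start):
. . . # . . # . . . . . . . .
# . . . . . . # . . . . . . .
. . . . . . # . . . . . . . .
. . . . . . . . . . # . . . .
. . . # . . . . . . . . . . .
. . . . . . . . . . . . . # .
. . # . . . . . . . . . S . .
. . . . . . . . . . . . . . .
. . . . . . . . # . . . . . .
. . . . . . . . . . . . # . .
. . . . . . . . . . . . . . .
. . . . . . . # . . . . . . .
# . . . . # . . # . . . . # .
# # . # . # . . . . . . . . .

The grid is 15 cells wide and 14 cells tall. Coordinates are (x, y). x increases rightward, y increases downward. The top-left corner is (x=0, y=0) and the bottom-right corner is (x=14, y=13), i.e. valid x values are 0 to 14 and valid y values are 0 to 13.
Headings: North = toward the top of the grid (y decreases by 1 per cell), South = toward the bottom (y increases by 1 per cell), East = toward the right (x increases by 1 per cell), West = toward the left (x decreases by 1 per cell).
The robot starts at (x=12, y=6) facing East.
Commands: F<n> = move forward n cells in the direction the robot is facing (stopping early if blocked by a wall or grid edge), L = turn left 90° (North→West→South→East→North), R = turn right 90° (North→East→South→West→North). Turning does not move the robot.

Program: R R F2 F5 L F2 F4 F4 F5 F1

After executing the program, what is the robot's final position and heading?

Start: (x=12, y=6), facing East
  R: turn right, now facing South
  R: turn right, now facing West
  F2: move forward 2, now at (x=10, y=6)
  F5: move forward 5, now at (x=5, y=6)
  L: turn left, now facing South
  F2: move forward 2, now at (x=5, y=8)
  F4: move forward 3/4 (blocked), now at (x=5, y=11)
  F4: move forward 0/4 (blocked), now at (x=5, y=11)
  F5: move forward 0/5 (blocked), now at (x=5, y=11)
  F1: move forward 0/1 (blocked), now at (x=5, y=11)
Final: (x=5, y=11), facing South

Answer: Final position: (x=5, y=11), facing South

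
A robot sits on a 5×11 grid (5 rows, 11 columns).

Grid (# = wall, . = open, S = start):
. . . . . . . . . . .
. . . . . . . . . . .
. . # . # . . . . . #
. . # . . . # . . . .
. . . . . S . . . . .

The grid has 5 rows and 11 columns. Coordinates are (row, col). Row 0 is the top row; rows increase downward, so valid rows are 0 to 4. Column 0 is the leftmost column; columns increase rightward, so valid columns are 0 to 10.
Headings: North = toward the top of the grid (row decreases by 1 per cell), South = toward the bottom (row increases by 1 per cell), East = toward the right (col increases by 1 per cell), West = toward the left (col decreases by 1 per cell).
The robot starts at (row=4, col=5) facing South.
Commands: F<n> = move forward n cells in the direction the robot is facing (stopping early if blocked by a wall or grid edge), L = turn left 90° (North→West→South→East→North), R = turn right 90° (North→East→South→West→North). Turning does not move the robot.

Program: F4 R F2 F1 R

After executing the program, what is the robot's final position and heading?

Answer: Final position: (row=4, col=2), facing North

Derivation:
Start: (row=4, col=5), facing South
  F4: move forward 0/4 (blocked), now at (row=4, col=5)
  R: turn right, now facing West
  F2: move forward 2, now at (row=4, col=3)
  F1: move forward 1, now at (row=4, col=2)
  R: turn right, now facing North
Final: (row=4, col=2), facing North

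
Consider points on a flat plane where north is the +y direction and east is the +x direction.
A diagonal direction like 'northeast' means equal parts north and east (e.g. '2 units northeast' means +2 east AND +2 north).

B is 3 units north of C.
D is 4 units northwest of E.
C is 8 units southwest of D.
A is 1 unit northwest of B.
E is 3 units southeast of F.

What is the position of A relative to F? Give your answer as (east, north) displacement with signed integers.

Answer: A is at (east=-10, north=-3) relative to F.

Derivation:
Place F at the origin (east=0, north=0).
  E is 3 units southeast of F: delta (east=+3, north=-3); E at (east=3, north=-3).
  D is 4 units northwest of E: delta (east=-4, north=+4); D at (east=-1, north=1).
  C is 8 units southwest of D: delta (east=-8, north=-8); C at (east=-9, north=-7).
  B is 3 units north of C: delta (east=+0, north=+3); B at (east=-9, north=-4).
  A is 1 unit northwest of B: delta (east=-1, north=+1); A at (east=-10, north=-3).
Therefore A relative to F: (east=-10, north=-3).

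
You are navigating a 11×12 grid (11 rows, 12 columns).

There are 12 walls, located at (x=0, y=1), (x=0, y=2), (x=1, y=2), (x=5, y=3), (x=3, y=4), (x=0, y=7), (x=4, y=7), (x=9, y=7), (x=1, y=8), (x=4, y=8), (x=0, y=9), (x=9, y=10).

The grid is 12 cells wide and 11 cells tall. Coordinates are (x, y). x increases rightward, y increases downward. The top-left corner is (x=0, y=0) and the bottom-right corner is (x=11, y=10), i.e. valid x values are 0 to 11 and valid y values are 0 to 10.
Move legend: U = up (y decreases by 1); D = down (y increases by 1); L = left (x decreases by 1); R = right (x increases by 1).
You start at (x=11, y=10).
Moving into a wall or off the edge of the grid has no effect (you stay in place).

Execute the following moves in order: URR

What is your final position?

Start: (x=11, y=10)
  U (up): (x=11, y=10) -> (x=11, y=9)
  R (right): blocked, stay at (x=11, y=9)
  R (right): blocked, stay at (x=11, y=9)
Final: (x=11, y=9)

Answer: Final position: (x=11, y=9)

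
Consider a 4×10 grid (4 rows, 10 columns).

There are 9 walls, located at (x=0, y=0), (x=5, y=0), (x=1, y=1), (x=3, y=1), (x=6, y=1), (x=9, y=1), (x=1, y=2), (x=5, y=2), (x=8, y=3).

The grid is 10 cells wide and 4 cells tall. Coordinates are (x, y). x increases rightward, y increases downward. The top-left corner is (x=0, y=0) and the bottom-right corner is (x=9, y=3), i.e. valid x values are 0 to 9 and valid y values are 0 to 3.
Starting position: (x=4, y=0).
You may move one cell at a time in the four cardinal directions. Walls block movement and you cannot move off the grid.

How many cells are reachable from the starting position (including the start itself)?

BFS flood-fill from (x=4, y=0):
  Distance 0: (x=4, y=0)
  Distance 1: (x=3, y=0), (x=4, y=1)
  Distance 2: (x=2, y=0), (x=5, y=1), (x=4, y=2)
  Distance 3: (x=1, y=0), (x=2, y=1), (x=3, y=2), (x=4, y=3)
  Distance 4: (x=2, y=2), (x=3, y=3), (x=5, y=3)
  Distance 5: (x=2, y=3), (x=6, y=3)
  Distance 6: (x=6, y=2), (x=1, y=3), (x=7, y=3)
  Distance 7: (x=7, y=2), (x=0, y=3)
  Distance 8: (x=7, y=1), (x=0, y=2), (x=8, y=2)
  Distance 9: (x=7, y=0), (x=0, y=1), (x=8, y=1), (x=9, y=2)
  Distance 10: (x=6, y=0), (x=8, y=0), (x=9, y=3)
  Distance 11: (x=9, y=0)
Total reachable: 31 (grid has 31 open cells total)

Answer: Reachable cells: 31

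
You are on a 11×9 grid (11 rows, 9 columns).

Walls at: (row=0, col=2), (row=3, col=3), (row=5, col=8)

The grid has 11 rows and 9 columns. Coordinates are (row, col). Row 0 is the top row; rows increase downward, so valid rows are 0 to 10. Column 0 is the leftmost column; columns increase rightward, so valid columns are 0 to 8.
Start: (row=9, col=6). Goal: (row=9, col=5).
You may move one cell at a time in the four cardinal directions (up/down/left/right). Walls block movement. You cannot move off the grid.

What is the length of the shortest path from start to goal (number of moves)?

BFS from (row=9, col=6) until reaching (row=9, col=5):
  Distance 0: (row=9, col=6)
  Distance 1: (row=8, col=6), (row=9, col=5), (row=9, col=7), (row=10, col=6)  <- goal reached here
One shortest path (1 moves): (row=9, col=6) -> (row=9, col=5)

Answer: Shortest path length: 1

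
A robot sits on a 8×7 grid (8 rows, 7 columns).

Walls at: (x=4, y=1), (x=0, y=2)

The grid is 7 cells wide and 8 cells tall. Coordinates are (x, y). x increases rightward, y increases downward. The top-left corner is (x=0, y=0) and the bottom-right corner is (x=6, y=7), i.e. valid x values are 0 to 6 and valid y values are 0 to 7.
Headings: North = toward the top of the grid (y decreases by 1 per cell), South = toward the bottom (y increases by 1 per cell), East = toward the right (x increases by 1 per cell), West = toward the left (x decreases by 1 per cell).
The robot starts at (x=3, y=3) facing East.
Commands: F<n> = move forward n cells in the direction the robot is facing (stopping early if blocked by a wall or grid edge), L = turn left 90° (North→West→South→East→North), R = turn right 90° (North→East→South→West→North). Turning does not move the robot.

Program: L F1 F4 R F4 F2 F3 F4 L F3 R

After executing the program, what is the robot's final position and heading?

Start: (x=3, y=3), facing East
  L: turn left, now facing North
  F1: move forward 1, now at (x=3, y=2)
  F4: move forward 2/4 (blocked), now at (x=3, y=0)
  R: turn right, now facing East
  F4: move forward 3/4 (blocked), now at (x=6, y=0)
  F2: move forward 0/2 (blocked), now at (x=6, y=0)
  F3: move forward 0/3 (blocked), now at (x=6, y=0)
  F4: move forward 0/4 (blocked), now at (x=6, y=0)
  L: turn left, now facing North
  F3: move forward 0/3 (blocked), now at (x=6, y=0)
  R: turn right, now facing East
Final: (x=6, y=0), facing East

Answer: Final position: (x=6, y=0), facing East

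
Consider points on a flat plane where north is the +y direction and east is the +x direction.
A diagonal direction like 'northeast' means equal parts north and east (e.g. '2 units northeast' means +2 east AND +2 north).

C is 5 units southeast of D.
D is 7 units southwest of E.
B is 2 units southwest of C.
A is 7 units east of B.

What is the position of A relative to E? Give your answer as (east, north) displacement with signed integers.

Place E at the origin (east=0, north=0).
  D is 7 units southwest of E: delta (east=-7, north=-7); D at (east=-7, north=-7).
  C is 5 units southeast of D: delta (east=+5, north=-5); C at (east=-2, north=-12).
  B is 2 units southwest of C: delta (east=-2, north=-2); B at (east=-4, north=-14).
  A is 7 units east of B: delta (east=+7, north=+0); A at (east=3, north=-14).
Therefore A relative to E: (east=3, north=-14).

Answer: A is at (east=3, north=-14) relative to E.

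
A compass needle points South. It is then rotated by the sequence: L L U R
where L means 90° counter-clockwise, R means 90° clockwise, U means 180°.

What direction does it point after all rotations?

Start: South
  L (left (90° counter-clockwise)) -> East
  L (left (90° counter-clockwise)) -> North
  U (U-turn (180°)) -> South
  R (right (90° clockwise)) -> West
Final: West

Answer: Final heading: West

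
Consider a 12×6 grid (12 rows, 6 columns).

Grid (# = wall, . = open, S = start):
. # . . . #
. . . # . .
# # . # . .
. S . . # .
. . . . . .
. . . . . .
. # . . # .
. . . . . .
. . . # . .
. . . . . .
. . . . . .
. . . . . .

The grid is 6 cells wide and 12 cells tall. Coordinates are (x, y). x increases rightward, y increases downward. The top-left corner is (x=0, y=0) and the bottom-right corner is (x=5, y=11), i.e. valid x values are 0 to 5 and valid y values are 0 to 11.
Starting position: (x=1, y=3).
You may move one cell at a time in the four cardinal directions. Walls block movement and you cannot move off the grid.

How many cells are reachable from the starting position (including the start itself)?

Answer: Reachable cells: 62

Derivation:
BFS flood-fill from (x=1, y=3):
  Distance 0: (x=1, y=3)
  Distance 1: (x=0, y=3), (x=2, y=3), (x=1, y=4)
  Distance 2: (x=2, y=2), (x=3, y=3), (x=0, y=4), (x=2, y=4), (x=1, y=5)
  Distance 3: (x=2, y=1), (x=3, y=4), (x=0, y=5), (x=2, y=5)
  Distance 4: (x=2, y=0), (x=1, y=1), (x=4, y=4), (x=3, y=5), (x=0, y=6), (x=2, y=6)
  Distance 5: (x=3, y=0), (x=0, y=1), (x=5, y=4), (x=4, y=5), (x=3, y=6), (x=0, y=7), (x=2, y=7)
  Distance 6: (x=0, y=0), (x=4, y=0), (x=5, y=3), (x=5, y=5), (x=1, y=7), (x=3, y=7), (x=0, y=8), (x=2, y=8)
  Distance 7: (x=4, y=1), (x=5, y=2), (x=5, y=6), (x=4, y=7), (x=1, y=8), (x=0, y=9), (x=2, y=9)
  Distance 8: (x=5, y=1), (x=4, y=2), (x=5, y=7), (x=4, y=8), (x=1, y=9), (x=3, y=9), (x=0, y=10), (x=2, y=10)
  Distance 9: (x=5, y=8), (x=4, y=9), (x=1, y=10), (x=3, y=10), (x=0, y=11), (x=2, y=11)
  Distance 10: (x=5, y=9), (x=4, y=10), (x=1, y=11), (x=3, y=11)
  Distance 11: (x=5, y=10), (x=4, y=11)
  Distance 12: (x=5, y=11)
Total reachable: 62 (grid has 62 open cells total)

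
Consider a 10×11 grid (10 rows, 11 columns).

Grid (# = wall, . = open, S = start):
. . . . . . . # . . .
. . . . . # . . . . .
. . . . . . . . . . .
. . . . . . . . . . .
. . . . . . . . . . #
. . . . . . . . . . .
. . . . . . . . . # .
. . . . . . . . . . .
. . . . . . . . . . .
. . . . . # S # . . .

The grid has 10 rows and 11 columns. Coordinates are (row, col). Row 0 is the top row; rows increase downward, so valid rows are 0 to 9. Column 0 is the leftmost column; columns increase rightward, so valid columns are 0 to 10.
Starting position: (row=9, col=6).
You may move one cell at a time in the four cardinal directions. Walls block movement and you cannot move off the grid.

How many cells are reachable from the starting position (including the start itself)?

Answer: Reachable cells: 104

Derivation:
BFS flood-fill from (row=9, col=6):
  Distance 0: (row=9, col=6)
  Distance 1: (row=8, col=6)
  Distance 2: (row=7, col=6), (row=8, col=5), (row=8, col=7)
  Distance 3: (row=6, col=6), (row=7, col=5), (row=7, col=7), (row=8, col=4), (row=8, col=8)
  Distance 4: (row=5, col=6), (row=6, col=5), (row=6, col=7), (row=7, col=4), (row=7, col=8), (row=8, col=3), (row=8, col=9), (row=9, col=4), (row=9, col=8)
  Distance 5: (row=4, col=6), (row=5, col=5), (row=5, col=7), (row=6, col=4), (row=6, col=8), (row=7, col=3), (row=7, col=9), (row=8, col=2), (row=8, col=10), (row=9, col=3), (row=9, col=9)
  Distance 6: (row=3, col=6), (row=4, col=5), (row=4, col=7), (row=5, col=4), (row=5, col=8), (row=6, col=3), (row=7, col=2), (row=7, col=10), (row=8, col=1), (row=9, col=2), (row=9, col=10)
  Distance 7: (row=2, col=6), (row=3, col=5), (row=3, col=7), (row=4, col=4), (row=4, col=8), (row=5, col=3), (row=5, col=9), (row=6, col=2), (row=6, col=10), (row=7, col=1), (row=8, col=0), (row=9, col=1)
  Distance 8: (row=1, col=6), (row=2, col=5), (row=2, col=7), (row=3, col=4), (row=3, col=8), (row=4, col=3), (row=4, col=9), (row=5, col=2), (row=5, col=10), (row=6, col=1), (row=7, col=0), (row=9, col=0)
  Distance 9: (row=0, col=6), (row=1, col=7), (row=2, col=4), (row=2, col=8), (row=3, col=3), (row=3, col=9), (row=4, col=2), (row=5, col=1), (row=6, col=0)
  Distance 10: (row=0, col=5), (row=1, col=4), (row=1, col=8), (row=2, col=3), (row=2, col=9), (row=3, col=2), (row=3, col=10), (row=4, col=1), (row=5, col=0)
  Distance 11: (row=0, col=4), (row=0, col=8), (row=1, col=3), (row=1, col=9), (row=2, col=2), (row=2, col=10), (row=3, col=1), (row=4, col=0)
  Distance 12: (row=0, col=3), (row=0, col=9), (row=1, col=2), (row=1, col=10), (row=2, col=1), (row=3, col=0)
  Distance 13: (row=0, col=2), (row=0, col=10), (row=1, col=1), (row=2, col=0)
  Distance 14: (row=0, col=1), (row=1, col=0)
  Distance 15: (row=0, col=0)
Total reachable: 104 (grid has 104 open cells total)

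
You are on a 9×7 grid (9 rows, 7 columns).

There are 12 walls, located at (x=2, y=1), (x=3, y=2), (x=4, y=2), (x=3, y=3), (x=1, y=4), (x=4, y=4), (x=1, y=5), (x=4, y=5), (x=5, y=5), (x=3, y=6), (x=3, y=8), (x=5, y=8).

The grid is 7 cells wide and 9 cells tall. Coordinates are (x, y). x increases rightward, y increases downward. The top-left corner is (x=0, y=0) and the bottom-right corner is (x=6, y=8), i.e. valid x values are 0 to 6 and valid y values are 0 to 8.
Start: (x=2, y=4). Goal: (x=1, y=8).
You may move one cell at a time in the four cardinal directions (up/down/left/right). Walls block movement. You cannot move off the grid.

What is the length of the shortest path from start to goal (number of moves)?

BFS from (x=2, y=4) until reaching (x=1, y=8):
  Distance 0: (x=2, y=4)
  Distance 1: (x=2, y=3), (x=3, y=4), (x=2, y=5)
  Distance 2: (x=2, y=2), (x=1, y=3), (x=3, y=5), (x=2, y=6)
  Distance 3: (x=1, y=2), (x=0, y=3), (x=1, y=6), (x=2, y=7)
  Distance 4: (x=1, y=1), (x=0, y=2), (x=0, y=4), (x=0, y=6), (x=1, y=7), (x=3, y=7), (x=2, y=8)
  Distance 5: (x=1, y=0), (x=0, y=1), (x=0, y=5), (x=0, y=7), (x=4, y=7), (x=1, y=8)  <- goal reached here
One shortest path (5 moves): (x=2, y=4) -> (x=2, y=5) -> (x=2, y=6) -> (x=1, y=6) -> (x=1, y=7) -> (x=1, y=8)

Answer: Shortest path length: 5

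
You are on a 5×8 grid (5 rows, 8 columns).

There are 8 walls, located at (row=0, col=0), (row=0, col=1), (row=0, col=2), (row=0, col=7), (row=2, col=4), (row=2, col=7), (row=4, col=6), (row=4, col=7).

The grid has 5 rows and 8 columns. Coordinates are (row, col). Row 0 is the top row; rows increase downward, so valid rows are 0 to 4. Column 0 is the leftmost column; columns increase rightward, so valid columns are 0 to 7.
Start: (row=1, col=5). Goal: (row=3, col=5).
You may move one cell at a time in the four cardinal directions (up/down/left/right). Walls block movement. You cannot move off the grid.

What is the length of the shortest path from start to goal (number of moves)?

Answer: Shortest path length: 2

Derivation:
BFS from (row=1, col=5) until reaching (row=3, col=5):
  Distance 0: (row=1, col=5)
  Distance 1: (row=0, col=5), (row=1, col=4), (row=1, col=6), (row=2, col=5)
  Distance 2: (row=0, col=4), (row=0, col=6), (row=1, col=3), (row=1, col=7), (row=2, col=6), (row=3, col=5)  <- goal reached here
One shortest path (2 moves): (row=1, col=5) -> (row=2, col=5) -> (row=3, col=5)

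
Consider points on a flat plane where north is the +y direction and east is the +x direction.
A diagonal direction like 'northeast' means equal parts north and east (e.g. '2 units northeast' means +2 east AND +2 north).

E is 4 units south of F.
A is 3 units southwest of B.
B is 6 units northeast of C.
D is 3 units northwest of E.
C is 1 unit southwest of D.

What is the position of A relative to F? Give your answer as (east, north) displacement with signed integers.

Answer: A is at (east=-1, north=1) relative to F.

Derivation:
Place F at the origin (east=0, north=0).
  E is 4 units south of F: delta (east=+0, north=-4); E at (east=0, north=-4).
  D is 3 units northwest of E: delta (east=-3, north=+3); D at (east=-3, north=-1).
  C is 1 unit southwest of D: delta (east=-1, north=-1); C at (east=-4, north=-2).
  B is 6 units northeast of C: delta (east=+6, north=+6); B at (east=2, north=4).
  A is 3 units southwest of B: delta (east=-3, north=-3); A at (east=-1, north=1).
Therefore A relative to F: (east=-1, north=1).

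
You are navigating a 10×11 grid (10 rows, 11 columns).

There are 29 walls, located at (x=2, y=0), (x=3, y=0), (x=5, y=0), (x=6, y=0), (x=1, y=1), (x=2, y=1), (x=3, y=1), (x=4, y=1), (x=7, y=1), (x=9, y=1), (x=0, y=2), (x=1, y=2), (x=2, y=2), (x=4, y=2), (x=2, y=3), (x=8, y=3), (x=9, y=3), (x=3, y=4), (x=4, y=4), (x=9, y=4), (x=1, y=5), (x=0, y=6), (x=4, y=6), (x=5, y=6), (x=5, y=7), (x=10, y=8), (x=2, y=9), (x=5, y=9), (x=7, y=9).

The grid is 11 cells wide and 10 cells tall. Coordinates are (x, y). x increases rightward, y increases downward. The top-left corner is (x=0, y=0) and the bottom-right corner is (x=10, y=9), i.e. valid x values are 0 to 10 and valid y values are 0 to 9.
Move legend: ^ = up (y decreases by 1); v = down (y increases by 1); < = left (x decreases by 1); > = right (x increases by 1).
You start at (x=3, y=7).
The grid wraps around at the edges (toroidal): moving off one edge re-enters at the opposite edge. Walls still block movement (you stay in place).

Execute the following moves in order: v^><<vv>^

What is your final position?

Start: (x=3, y=7)
  v (down): (x=3, y=7) -> (x=3, y=8)
  ^ (up): (x=3, y=8) -> (x=3, y=7)
  > (right): (x=3, y=7) -> (x=4, y=7)
  < (left): (x=4, y=7) -> (x=3, y=7)
  < (left): (x=3, y=7) -> (x=2, y=7)
  v (down): (x=2, y=7) -> (x=2, y=8)
  v (down): blocked, stay at (x=2, y=8)
  > (right): (x=2, y=8) -> (x=3, y=8)
  ^ (up): (x=3, y=8) -> (x=3, y=7)
Final: (x=3, y=7)

Answer: Final position: (x=3, y=7)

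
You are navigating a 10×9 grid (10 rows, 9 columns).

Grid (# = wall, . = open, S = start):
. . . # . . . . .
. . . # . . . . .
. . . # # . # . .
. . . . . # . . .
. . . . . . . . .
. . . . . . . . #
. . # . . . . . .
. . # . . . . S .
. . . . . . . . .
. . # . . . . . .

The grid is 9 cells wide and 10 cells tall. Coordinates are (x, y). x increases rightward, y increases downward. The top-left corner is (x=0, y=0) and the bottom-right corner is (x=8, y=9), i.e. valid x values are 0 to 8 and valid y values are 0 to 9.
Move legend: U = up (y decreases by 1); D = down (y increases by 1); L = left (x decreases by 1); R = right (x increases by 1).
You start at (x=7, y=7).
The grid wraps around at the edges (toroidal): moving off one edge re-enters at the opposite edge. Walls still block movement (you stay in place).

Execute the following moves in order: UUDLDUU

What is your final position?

Start: (x=7, y=7)
  U (up): (x=7, y=7) -> (x=7, y=6)
  U (up): (x=7, y=6) -> (x=7, y=5)
  D (down): (x=7, y=5) -> (x=7, y=6)
  L (left): (x=7, y=6) -> (x=6, y=6)
  D (down): (x=6, y=6) -> (x=6, y=7)
  U (up): (x=6, y=7) -> (x=6, y=6)
  U (up): (x=6, y=6) -> (x=6, y=5)
Final: (x=6, y=5)

Answer: Final position: (x=6, y=5)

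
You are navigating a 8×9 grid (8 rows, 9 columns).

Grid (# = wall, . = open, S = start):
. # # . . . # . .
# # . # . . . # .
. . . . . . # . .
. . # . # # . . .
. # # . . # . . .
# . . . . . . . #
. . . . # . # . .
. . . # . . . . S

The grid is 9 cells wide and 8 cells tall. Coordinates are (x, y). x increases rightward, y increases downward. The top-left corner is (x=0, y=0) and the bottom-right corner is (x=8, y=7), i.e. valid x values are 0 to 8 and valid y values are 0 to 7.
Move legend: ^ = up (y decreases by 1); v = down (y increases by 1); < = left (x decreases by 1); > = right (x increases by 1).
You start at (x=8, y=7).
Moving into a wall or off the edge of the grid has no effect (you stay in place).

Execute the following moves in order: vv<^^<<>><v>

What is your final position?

Start: (x=8, y=7)
  v (down): blocked, stay at (x=8, y=7)
  v (down): blocked, stay at (x=8, y=7)
  < (left): (x=8, y=7) -> (x=7, y=7)
  ^ (up): (x=7, y=7) -> (x=7, y=6)
  ^ (up): (x=7, y=6) -> (x=7, y=5)
  < (left): (x=7, y=5) -> (x=6, y=5)
  < (left): (x=6, y=5) -> (x=5, y=5)
  > (right): (x=5, y=5) -> (x=6, y=5)
  > (right): (x=6, y=5) -> (x=7, y=5)
  < (left): (x=7, y=5) -> (x=6, y=5)
  v (down): blocked, stay at (x=6, y=5)
  > (right): (x=6, y=5) -> (x=7, y=5)
Final: (x=7, y=5)

Answer: Final position: (x=7, y=5)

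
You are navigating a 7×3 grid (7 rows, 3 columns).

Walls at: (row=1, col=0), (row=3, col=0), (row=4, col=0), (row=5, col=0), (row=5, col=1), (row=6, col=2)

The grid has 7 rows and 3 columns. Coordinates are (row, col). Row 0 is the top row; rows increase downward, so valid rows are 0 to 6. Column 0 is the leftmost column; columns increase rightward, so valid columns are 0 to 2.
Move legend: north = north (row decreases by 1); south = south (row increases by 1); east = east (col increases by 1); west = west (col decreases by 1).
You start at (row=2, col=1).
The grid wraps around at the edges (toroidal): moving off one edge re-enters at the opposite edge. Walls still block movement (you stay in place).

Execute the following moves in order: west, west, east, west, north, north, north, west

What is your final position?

Start: (row=2, col=1)
  west (west): (row=2, col=1) -> (row=2, col=0)
  west (west): (row=2, col=0) -> (row=2, col=2)
  east (east): (row=2, col=2) -> (row=2, col=0)
  west (west): (row=2, col=0) -> (row=2, col=2)
  north (north): (row=2, col=2) -> (row=1, col=2)
  north (north): (row=1, col=2) -> (row=0, col=2)
  north (north): blocked, stay at (row=0, col=2)
  west (west): (row=0, col=2) -> (row=0, col=1)
Final: (row=0, col=1)

Answer: Final position: (row=0, col=1)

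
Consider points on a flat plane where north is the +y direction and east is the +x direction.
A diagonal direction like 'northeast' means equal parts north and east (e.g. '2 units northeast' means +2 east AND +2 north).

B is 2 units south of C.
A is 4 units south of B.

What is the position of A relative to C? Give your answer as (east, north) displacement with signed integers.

Place C at the origin (east=0, north=0).
  B is 2 units south of C: delta (east=+0, north=-2); B at (east=0, north=-2).
  A is 4 units south of B: delta (east=+0, north=-4); A at (east=0, north=-6).
Therefore A relative to C: (east=0, north=-6).

Answer: A is at (east=0, north=-6) relative to C.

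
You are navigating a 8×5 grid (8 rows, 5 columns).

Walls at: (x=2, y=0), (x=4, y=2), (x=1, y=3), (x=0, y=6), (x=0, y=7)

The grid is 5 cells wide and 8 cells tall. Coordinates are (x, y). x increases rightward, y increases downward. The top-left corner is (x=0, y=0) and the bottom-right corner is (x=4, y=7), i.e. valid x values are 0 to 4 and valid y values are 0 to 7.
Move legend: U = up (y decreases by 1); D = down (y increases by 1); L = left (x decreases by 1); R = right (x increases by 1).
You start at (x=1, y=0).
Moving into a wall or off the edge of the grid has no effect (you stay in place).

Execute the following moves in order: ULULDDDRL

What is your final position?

Answer: Final position: (x=0, y=3)

Derivation:
Start: (x=1, y=0)
  U (up): blocked, stay at (x=1, y=0)
  L (left): (x=1, y=0) -> (x=0, y=0)
  U (up): blocked, stay at (x=0, y=0)
  L (left): blocked, stay at (x=0, y=0)
  D (down): (x=0, y=0) -> (x=0, y=1)
  D (down): (x=0, y=1) -> (x=0, y=2)
  D (down): (x=0, y=2) -> (x=0, y=3)
  R (right): blocked, stay at (x=0, y=3)
  L (left): blocked, stay at (x=0, y=3)
Final: (x=0, y=3)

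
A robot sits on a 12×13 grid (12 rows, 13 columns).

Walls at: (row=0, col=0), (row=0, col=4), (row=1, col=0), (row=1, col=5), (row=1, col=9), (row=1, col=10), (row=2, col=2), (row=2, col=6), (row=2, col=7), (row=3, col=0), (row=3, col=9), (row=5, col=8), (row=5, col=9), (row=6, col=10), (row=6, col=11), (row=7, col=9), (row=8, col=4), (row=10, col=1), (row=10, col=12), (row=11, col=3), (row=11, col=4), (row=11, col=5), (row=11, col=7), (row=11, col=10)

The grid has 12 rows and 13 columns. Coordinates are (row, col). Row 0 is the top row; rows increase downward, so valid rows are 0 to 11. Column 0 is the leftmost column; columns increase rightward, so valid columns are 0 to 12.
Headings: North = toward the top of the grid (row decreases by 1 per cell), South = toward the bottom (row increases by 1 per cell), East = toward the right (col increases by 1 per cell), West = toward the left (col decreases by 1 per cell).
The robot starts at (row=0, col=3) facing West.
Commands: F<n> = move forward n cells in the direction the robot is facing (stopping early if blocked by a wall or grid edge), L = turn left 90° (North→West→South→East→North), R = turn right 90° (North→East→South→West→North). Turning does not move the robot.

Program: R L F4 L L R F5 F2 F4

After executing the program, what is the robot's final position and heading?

Start: (row=0, col=3), facing West
  R: turn right, now facing North
  L: turn left, now facing West
  F4: move forward 2/4 (blocked), now at (row=0, col=1)
  L: turn left, now facing South
  L: turn left, now facing East
  R: turn right, now facing South
  F5: move forward 5, now at (row=5, col=1)
  F2: move forward 2, now at (row=7, col=1)
  F4: move forward 2/4 (blocked), now at (row=9, col=1)
Final: (row=9, col=1), facing South

Answer: Final position: (row=9, col=1), facing South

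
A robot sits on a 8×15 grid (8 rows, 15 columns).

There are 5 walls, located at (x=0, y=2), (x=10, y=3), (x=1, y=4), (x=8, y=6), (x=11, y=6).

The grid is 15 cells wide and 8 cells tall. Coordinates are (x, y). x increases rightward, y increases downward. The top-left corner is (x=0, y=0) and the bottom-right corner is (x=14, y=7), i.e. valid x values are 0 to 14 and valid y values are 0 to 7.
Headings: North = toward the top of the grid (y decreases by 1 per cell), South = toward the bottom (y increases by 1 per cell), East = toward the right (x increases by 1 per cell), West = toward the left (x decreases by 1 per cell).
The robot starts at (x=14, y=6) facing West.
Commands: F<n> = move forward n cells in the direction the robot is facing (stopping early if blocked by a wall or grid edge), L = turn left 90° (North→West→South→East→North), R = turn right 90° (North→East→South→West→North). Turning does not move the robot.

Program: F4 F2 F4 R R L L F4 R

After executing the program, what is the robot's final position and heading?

Answer: Final position: (x=12, y=6), facing North

Derivation:
Start: (x=14, y=6), facing West
  F4: move forward 2/4 (blocked), now at (x=12, y=6)
  F2: move forward 0/2 (blocked), now at (x=12, y=6)
  F4: move forward 0/4 (blocked), now at (x=12, y=6)
  R: turn right, now facing North
  R: turn right, now facing East
  L: turn left, now facing North
  L: turn left, now facing West
  F4: move forward 0/4 (blocked), now at (x=12, y=6)
  R: turn right, now facing North
Final: (x=12, y=6), facing North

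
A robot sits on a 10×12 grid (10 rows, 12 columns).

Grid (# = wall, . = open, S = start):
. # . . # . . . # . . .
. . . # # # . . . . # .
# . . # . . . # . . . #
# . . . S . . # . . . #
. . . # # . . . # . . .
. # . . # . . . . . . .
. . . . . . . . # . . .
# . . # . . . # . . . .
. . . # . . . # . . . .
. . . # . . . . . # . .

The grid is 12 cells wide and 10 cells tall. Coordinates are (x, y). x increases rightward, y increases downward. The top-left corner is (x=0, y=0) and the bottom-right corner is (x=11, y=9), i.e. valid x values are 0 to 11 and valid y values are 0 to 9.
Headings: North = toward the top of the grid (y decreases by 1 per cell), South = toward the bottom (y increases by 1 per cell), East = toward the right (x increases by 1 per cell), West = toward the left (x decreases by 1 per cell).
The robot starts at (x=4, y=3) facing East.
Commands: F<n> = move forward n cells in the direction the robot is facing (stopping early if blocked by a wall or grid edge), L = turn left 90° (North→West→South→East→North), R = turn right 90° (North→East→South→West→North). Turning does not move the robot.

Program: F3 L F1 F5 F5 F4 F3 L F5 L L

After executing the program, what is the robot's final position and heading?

Answer: Final position: (x=5, y=0), facing East

Derivation:
Start: (x=4, y=3), facing East
  F3: move forward 2/3 (blocked), now at (x=6, y=3)
  L: turn left, now facing North
  F1: move forward 1, now at (x=6, y=2)
  F5: move forward 2/5 (blocked), now at (x=6, y=0)
  F5: move forward 0/5 (blocked), now at (x=6, y=0)
  F4: move forward 0/4 (blocked), now at (x=6, y=0)
  F3: move forward 0/3 (blocked), now at (x=6, y=0)
  L: turn left, now facing West
  F5: move forward 1/5 (blocked), now at (x=5, y=0)
  L: turn left, now facing South
  L: turn left, now facing East
Final: (x=5, y=0), facing East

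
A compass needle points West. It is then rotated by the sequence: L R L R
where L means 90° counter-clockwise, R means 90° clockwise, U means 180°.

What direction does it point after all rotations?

Answer: Final heading: West

Derivation:
Start: West
  L (left (90° counter-clockwise)) -> South
  R (right (90° clockwise)) -> West
  L (left (90° counter-clockwise)) -> South
  R (right (90° clockwise)) -> West
Final: West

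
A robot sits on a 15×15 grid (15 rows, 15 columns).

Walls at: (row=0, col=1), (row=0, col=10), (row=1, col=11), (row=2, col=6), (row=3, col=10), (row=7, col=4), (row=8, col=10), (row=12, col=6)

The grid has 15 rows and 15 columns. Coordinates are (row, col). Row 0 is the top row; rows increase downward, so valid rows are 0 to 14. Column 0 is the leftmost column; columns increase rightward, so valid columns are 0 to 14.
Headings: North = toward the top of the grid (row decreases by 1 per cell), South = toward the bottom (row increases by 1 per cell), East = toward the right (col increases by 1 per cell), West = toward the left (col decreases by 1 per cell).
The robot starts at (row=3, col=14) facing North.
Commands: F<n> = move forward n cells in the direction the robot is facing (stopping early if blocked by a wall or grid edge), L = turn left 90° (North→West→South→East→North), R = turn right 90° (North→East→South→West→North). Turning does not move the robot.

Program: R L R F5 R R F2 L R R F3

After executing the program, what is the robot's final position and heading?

Start: (row=3, col=14), facing North
  R: turn right, now facing East
  L: turn left, now facing North
  R: turn right, now facing East
  F5: move forward 0/5 (blocked), now at (row=3, col=14)
  R: turn right, now facing South
  R: turn right, now facing West
  F2: move forward 2, now at (row=3, col=12)
  L: turn left, now facing South
  R: turn right, now facing West
  R: turn right, now facing North
  F3: move forward 3, now at (row=0, col=12)
Final: (row=0, col=12), facing North

Answer: Final position: (row=0, col=12), facing North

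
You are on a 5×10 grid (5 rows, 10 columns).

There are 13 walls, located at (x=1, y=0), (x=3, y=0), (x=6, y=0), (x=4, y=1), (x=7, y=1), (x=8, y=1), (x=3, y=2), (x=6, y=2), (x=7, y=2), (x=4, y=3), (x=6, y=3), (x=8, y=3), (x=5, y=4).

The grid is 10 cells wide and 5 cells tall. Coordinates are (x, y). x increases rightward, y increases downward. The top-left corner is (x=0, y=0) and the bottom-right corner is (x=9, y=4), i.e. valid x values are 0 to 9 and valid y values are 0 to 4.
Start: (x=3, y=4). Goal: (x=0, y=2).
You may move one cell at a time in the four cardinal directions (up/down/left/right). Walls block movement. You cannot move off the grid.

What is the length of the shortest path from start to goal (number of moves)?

BFS from (x=3, y=4) until reaching (x=0, y=2):
  Distance 0: (x=3, y=4)
  Distance 1: (x=3, y=3), (x=2, y=4), (x=4, y=4)
  Distance 2: (x=2, y=3), (x=1, y=4)
  Distance 3: (x=2, y=2), (x=1, y=3), (x=0, y=4)
  Distance 4: (x=2, y=1), (x=1, y=2), (x=0, y=3)
  Distance 5: (x=2, y=0), (x=1, y=1), (x=3, y=1), (x=0, y=2)  <- goal reached here
One shortest path (5 moves): (x=3, y=4) -> (x=2, y=4) -> (x=1, y=4) -> (x=0, y=4) -> (x=0, y=3) -> (x=0, y=2)

Answer: Shortest path length: 5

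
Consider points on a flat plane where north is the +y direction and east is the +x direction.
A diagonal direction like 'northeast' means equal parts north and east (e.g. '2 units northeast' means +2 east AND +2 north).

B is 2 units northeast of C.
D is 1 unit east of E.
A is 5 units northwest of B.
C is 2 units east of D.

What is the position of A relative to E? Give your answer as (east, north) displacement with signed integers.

Place E at the origin (east=0, north=0).
  D is 1 unit east of E: delta (east=+1, north=+0); D at (east=1, north=0).
  C is 2 units east of D: delta (east=+2, north=+0); C at (east=3, north=0).
  B is 2 units northeast of C: delta (east=+2, north=+2); B at (east=5, north=2).
  A is 5 units northwest of B: delta (east=-5, north=+5); A at (east=0, north=7).
Therefore A relative to E: (east=0, north=7).

Answer: A is at (east=0, north=7) relative to E.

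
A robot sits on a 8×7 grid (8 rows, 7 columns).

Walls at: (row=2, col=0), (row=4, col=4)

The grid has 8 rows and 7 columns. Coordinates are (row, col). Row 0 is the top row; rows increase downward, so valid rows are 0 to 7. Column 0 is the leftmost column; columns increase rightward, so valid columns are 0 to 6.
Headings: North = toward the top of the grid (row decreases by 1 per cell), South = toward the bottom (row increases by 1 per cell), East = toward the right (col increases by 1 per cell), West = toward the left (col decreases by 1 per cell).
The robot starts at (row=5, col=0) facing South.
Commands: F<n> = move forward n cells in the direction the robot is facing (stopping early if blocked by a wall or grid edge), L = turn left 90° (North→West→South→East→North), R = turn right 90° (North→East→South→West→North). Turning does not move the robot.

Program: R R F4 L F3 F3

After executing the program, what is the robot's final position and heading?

Answer: Final position: (row=3, col=0), facing West

Derivation:
Start: (row=5, col=0), facing South
  R: turn right, now facing West
  R: turn right, now facing North
  F4: move forward 2/4 (blocked), now at (row=3, col=0)
  L: turn left, now facing West
  F3: move forward 0/3 (blocked), now at (row=3, col=0)
  F3: move forward 0/3 (blocked), now at (row=3, col=0)
Final: (row=3, col=0), facing West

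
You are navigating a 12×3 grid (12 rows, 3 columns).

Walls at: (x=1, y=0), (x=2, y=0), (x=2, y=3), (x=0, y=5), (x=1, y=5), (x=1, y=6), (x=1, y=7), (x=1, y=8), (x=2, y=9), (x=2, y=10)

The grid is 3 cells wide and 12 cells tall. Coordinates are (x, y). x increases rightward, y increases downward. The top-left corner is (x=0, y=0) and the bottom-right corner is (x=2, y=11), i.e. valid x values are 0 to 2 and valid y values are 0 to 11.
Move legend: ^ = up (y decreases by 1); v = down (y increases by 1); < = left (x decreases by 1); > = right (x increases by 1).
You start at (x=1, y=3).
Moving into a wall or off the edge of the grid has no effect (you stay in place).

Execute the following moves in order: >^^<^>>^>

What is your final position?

Answer: Final position: (x=0, y=0)

Derivation:
Start: (x=1, y=3)
  > (right): blocked, stay at (x=1, y=3)
  ^ (up): (x=1, y=3) -> (x=1, y=2)
  ^ (up): (x=1, y=2) -> (x=1, y=1)
  < (left): (x=1, y=1) -> (x=0, y=1)
  ^ (up): (x=0, y=1) -> (x=0, y=0)
  > (right): blocked, stay at (x=0, y=0)
  > (right): blocked, stay at (x=0, y=0)
  ^ (up): blocked, stay at (x=0, y=0)
  > (right): blocked, stay at (x=0, y=0)
Final: (x=0, y=0)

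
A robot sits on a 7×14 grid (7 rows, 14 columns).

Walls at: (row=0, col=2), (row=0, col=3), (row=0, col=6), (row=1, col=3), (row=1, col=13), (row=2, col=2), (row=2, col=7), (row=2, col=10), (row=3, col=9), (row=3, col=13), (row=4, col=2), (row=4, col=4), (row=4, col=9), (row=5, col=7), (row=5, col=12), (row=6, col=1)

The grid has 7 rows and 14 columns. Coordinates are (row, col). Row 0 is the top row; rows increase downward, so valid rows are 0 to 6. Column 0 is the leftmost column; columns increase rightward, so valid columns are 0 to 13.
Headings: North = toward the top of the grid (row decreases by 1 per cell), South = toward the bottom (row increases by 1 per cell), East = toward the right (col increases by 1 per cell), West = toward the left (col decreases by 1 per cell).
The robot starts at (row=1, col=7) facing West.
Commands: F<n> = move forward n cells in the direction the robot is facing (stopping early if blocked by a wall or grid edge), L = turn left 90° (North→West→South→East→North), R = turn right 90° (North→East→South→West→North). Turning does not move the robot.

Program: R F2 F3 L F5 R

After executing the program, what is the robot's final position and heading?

Start: (row=1, col=7), facing West
  R: turn right, now facing North
  F2: move forward 1/2 (blocked), now at (row=0, col=7)
  F3: move forward 0/3 (blocked), now at (row=0, col=7)
  L: turn left, now facing West
  F5: move forward 0/5 (blocked), now at (row=0, col=7)
  R: turn right, now facing North
Final: (row=0, col=7), facing North

Answer: Final position: (row=0, col=7), facing North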